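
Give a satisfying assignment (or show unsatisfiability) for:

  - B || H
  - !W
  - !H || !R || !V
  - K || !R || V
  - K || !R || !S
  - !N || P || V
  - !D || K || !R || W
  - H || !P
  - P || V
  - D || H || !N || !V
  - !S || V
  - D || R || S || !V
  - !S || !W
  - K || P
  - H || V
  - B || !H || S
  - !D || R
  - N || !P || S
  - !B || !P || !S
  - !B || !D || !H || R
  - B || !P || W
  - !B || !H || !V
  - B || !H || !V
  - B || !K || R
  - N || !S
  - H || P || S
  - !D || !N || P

W: False, N: True, V: False, R: False, H: True, D: False, S: False, K: True, B: True, P: True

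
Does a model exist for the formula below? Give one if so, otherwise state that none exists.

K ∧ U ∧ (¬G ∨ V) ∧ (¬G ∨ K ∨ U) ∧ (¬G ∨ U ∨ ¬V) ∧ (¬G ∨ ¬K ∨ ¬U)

G=F, V=F, K=T, U=T

Unit clause (K) forces K = True.
Unit clause (U) forces U = True.
In (¬G ∨ ¬K ∨ ¬U) only ¬G is left, so G = False.
Set V = False.
All clauses satisfied.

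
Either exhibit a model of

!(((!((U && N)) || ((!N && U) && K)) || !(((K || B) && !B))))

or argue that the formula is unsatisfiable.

K = True, U = True, N = True, B = False

  !(((!((U && N)) || ((!N && U) && K)) || !(((K || B) && !B)))) = True
    (!((U && N)) || ((!N && U) && K)) || !(((K || B) && !B)) = False
      !((U && N)) || ((!N && U) && K) = False
        !((U && N)) = False
          U && N = True
        (!N && U) && K = False
          !N && U = False
            !N = False
      !(((K || B) && !B)) = False
        (K || B) && !B = True
          K || B = True
          !B = True
The formula evaluates to True.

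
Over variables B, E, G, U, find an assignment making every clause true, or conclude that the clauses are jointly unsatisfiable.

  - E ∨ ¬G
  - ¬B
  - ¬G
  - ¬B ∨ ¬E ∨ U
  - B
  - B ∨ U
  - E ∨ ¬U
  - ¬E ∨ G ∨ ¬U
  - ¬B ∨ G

No satisfying assignment exists.

Case B = True:
  Clause (¬B) is falsified — contradiction.
Case B = False:
  Clause (B) is falsified — contradiction.
Both cases fail, so the formula is unsatisfiable.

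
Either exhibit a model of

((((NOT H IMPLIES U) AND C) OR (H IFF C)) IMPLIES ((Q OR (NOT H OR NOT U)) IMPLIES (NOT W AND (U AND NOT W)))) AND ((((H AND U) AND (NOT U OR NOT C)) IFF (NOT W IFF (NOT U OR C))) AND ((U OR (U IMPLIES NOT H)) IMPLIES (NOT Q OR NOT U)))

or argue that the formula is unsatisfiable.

Q = True, C = False, U = False, W = True, H = True

  (((NOT H IMPLIES U) AND C) OR (H IFF C)) IMPLIES ((Q OR (NOT H OR NOT U)) IMPLIES (NOT W AND (U AND NOT W))) = True
    ((NOT H IMPLIES U) AND C) OR (H IFF C) = False
      (NOT H IMPLIES U) AND C = False
        NOT H IMPLIES U = True
          NOT H = False
      H IFF C = False
    (Q OR (NOT H OR NOT U)) IMPLIES (NOT W AND (U AND NOT W)) = False
      Q OR (NOT H OR NOT U) = True
        NOT H OR NOT U = True
          NOT H = False
          NOT U = True
      NOT W AND (U AND NOT W) = False
        NOT W = False
        U AND NOT W = False
          NOT W = False
  (((H AND U) AND (NOT U OR NOT C)) IFF (NOT W IFF (NOT U OR C))) AND ((U OR (U IMPLIES NOT H)) IMPLIES (NOT Q OR NOT U)) = True
    ((H AND U) AND (NOT U OR NOT C)) IFF (NOT W IFF (NOT U OR C)) = True
      (H AND U) AND (NOT U OR NOT C) = False
        H AND U = False
        NOT U OR NOT C = True
          NOT U = True
          NOT C = True
      NOT W IFF (NOT U OR C) = False
        NOT W = False
        NOT U OR C = True
          NOT U = True
    (U OR (U IMPLIES NOT H)) IMPLIES (NOT Q OR NOT U) = True
      U OR (U IMPLIES NOT H) = True
        U IMPLIES NOT H = True
          NOT H = False
      NOT Q OR NOT U = True
        NOT Q = False
        NOT U = True
Both conjuncts True, so the formula holds.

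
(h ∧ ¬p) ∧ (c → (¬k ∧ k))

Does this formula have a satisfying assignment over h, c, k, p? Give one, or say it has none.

h = True; c = False; k = True; p = False

  h ∧ ¬p = True
    ¬p = True
  c → (¬k ∧ k) = True
    ¬k ∧ k = False
      ¬k = False
Both conjuncts True, so the formula holds.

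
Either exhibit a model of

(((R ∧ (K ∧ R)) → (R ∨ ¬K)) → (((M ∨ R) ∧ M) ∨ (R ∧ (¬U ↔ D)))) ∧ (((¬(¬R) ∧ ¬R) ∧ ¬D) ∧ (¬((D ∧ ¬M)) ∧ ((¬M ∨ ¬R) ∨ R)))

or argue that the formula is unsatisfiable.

UNSATISFIABLE

Case R = True: the conjunct ¬R is False.
Case R = False: the conjunct ¬(¬R) becomes ¬(¬False) = False.
Both cases fail — unsatisfiable.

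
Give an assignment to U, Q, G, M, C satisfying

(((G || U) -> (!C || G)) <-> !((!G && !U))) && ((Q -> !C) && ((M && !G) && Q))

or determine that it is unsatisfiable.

U = True, Q = True, G = False, M = True, C = False

  ((G || U) -> (!C || G)) <-> !((!G && !U)) = True
    (G || U) -> (!C || G) = True
      G || U = True
      !C || G = True
        !C = True
    !((!G && !U)) = True
      !G && !U = False
        !G = True
        !U = False
  (Q -> !C) && ((M && !G) && Q) = True
    Q -> !C = True
      !C = True
    (M && !G) && Q = True
      M && !G = True
        !G = True
Both conjuncts True, so the formula holds.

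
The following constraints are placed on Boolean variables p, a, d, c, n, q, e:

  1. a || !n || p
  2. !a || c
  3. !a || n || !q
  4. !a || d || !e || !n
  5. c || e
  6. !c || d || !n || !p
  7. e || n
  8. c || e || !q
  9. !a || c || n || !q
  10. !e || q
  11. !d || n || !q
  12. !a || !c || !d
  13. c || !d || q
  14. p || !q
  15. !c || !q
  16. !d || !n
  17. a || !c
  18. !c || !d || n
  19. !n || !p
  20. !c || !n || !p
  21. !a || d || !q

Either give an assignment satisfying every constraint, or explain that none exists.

Set p = False.
  then (p || !q) forces q = False.
  then (!e || q) forces e = False.
  then (c || e) forces c = True.
  then (e || n) forces n = True.
  then (!d || !n) forces d = False.
  then (a || !c) forces a = True.
All clauses satisfied.

p=F, a=T, d=F, c=T, n=T, q=F, e=F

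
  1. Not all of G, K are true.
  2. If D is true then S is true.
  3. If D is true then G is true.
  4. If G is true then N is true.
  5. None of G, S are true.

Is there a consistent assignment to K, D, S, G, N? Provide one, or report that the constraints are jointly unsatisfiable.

K = True, D = False, S = False, G = False, N = True

  (1) {G, K}: 1/2 true — not all ✓
  (2) D=F ⇒ S: vacuous ✓
  (3) D=F ⇒ G: vacuous ✓
  (4) G=F ⇒ N: vacuous ✓
  (5) {G, S}: 0 true — none ✓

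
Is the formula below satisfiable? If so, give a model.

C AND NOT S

C: True; S: False

  NOT S = True
Both conjuncts True, so the formula holds.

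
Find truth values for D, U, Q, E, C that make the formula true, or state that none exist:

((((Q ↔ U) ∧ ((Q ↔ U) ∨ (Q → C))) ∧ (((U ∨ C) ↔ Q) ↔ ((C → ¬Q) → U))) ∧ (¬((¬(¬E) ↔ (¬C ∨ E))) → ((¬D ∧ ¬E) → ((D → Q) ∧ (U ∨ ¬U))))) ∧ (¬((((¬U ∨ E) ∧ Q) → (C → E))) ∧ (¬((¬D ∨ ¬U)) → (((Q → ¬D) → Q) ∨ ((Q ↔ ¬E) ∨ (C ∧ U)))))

Case Q = True: the formula simplifies to (((U ∧ (U ∨ C)) ∧ ((U ∨ C) ↔ (¬C → U))) ∧ (¬((¬(¬E) ↔ (¬C ∨ E))) → ((¬D ∧ ¬E) → (U ∨ ¬U)))) ∧ ¬(((¬U ∨ E) → (C → E))).
  U = True: simplifies to ¬((E → (C → E))).
    E = True: this becomes ¬((True → True)) = False.
    E = False: this becomes ¬((False → ¬C)) = False.
  U = False: the conjunct U is False.
Case Q = False: the conjunct ¬((((¬U ∨ E) ∧ Q) → (C → E))) becomes ¬((False → (C → E))) = False.
Both cases fail — unsatisfiable.

The formula is unsatisfiable.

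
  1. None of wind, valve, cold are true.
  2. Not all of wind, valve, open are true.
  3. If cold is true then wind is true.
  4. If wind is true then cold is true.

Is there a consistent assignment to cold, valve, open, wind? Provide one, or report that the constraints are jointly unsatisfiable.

cold=F, valve=F, open=F, wind=F

  (1) {wind, valve, cold}: 0 true — none ✓
  (2) {wind, valve, open}: 0/3 true — not all ✓
  (3) cold=F ⇒ wind: vacuous ✓
  (4) wind=F ⇒ cold: vacuous ✓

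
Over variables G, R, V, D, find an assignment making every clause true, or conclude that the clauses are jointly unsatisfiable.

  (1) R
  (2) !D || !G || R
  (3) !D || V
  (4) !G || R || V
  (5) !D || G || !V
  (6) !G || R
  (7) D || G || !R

G = True; R = True; V = True; D = False

Unit clause (R) forces R = True.
Try G = False:
  (D || G || !R) forces D = True.
  (!D || V) forces V = True.
  clause (!D || G || !V) is falsified — backtrack.
So G = True.
Set V = True.
Set D = False.
Check each clause:
  (R): R holds.
  (!D || !G || R): !D holds.
  (!D || V): !D holds.
  (!G || R || V): R holds.
  (!D || G || !V): !D holds.
  (!G || R): R holds.
  (D || G || !R): G holds.
All clauses satisfied.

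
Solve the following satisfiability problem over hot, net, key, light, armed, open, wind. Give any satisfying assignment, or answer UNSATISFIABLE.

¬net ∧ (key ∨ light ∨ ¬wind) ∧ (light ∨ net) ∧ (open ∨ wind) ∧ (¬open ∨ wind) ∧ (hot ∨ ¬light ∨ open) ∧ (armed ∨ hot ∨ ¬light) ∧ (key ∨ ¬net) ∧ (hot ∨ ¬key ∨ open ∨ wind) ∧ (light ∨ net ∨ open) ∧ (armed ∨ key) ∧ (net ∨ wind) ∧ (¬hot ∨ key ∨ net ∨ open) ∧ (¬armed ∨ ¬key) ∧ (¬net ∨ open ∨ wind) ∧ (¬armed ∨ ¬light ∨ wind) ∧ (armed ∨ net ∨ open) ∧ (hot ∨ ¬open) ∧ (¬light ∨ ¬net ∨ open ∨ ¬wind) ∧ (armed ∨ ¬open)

Unit clause (¬net) forces net = False.
In (light ∨ net) only light is left, so light = True.
In (net ∨ wind) only wind is left, so wind = True.
Try hot = False:
  (hot ∨ ¬light ∨ open) forces open = True.
  clause (hot ∨ ¬open) is falsified — backtrack.
So hot = True.
Set key = False.
  then (armed ∨ key) forces armed = True.
  then (¬hot ∨ key ∨ net ∨ open) forces open = True.
All clauses satisfied.

hot = True, net = False, key = False, light = True, armed = True, open = True, wind = True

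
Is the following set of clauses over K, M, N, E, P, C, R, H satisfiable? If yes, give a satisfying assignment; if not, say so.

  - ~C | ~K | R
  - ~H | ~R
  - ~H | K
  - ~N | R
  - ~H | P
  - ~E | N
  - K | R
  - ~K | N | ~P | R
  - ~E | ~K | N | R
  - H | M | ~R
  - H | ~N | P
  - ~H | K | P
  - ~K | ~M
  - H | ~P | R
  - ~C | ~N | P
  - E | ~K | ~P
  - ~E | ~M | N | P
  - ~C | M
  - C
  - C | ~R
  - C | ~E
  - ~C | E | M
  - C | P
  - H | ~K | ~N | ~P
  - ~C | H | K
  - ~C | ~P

The formula is unsatisfiable.

Case C = True:
  (~C | M) forces M = True.
  (~K | ~M) forces K = False.
  (~H | K) forces H = False.
  Clause (~C | H | K) is falsified — contradiction.
Case C = False:
  Clause (C) is falsified — contradiction.
Both cases fail, so the formula is unsatisfiable.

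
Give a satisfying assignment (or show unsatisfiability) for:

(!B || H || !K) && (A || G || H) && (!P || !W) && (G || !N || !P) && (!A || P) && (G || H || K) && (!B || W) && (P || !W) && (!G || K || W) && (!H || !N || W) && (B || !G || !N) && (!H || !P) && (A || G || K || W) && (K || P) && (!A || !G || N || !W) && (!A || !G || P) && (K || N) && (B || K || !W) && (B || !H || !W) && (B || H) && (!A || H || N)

H = True; N = False; B = False; K = True; W = False; P = False; G = False; A = False

Set H = True.
  then (!H || !P) forces P = False.
  then (K || P) forces K = True.
  then (!A || P) forces A = False.
  then (P || !W) forces W = False.
  then (!H || !N || W) forces N = False.
  then (!B || W) forces B = False.
Set G = False.
All clauses satisfied.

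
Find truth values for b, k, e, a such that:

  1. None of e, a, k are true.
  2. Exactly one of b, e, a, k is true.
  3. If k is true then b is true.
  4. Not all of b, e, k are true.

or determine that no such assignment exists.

b=T, k=F, e=F, a=F

  (1) {e, a, k}: 0 true — none ✓
  (2) {b, e, a, k}: 1 true — exactly one ✓
  (3) k=F ⇒ b: vacuous ✓
  (4) {b, e, k}: 1/3 true — not all ✓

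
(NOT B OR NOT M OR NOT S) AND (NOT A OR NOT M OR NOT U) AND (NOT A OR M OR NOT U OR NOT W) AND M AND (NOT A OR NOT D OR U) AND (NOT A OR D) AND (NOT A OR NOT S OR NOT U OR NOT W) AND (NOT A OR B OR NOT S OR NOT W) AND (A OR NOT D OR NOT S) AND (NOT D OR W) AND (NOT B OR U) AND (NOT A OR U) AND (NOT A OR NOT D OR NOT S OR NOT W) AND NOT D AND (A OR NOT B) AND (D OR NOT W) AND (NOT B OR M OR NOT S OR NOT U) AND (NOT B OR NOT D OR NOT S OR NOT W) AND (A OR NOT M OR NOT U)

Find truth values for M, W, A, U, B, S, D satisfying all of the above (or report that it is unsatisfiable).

Unit clause (M) forces M = True.
Unit clause (NOT D) forces D = False.
In (D OR NOT W) only NOT W is left, so W = False.
In (NOT A OR D) only NOT A is left, so A = False.
In (A OR NOT B) only NOT B is left, so B = False.
In (A OR NOT M OR NOT U) only NOT U is left, so U = False.
Set S = False.
All clauses satisfied.

M = True; W = False; A = False; U = False; B = False; S = False; D = False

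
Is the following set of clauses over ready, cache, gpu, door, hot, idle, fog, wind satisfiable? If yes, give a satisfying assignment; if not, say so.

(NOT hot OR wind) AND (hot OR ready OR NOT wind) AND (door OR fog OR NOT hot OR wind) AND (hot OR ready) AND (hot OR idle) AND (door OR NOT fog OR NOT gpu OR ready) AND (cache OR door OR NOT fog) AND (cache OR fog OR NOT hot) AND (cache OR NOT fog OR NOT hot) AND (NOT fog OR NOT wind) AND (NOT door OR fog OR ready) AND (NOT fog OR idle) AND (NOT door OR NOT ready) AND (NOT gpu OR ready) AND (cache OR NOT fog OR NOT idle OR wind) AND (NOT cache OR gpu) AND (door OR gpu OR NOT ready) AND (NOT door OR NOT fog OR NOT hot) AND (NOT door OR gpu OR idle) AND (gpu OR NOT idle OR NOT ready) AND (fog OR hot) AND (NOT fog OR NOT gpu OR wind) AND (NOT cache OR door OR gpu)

ready: True, cache: True, gpu: True, door: False, hot: True, idle: True, fog: False, wind: True

Set ready = True.
  then (NOT door OR NOT ready) forces door = False.
  then (door OR gpu OR NOT ready) forces gpu = True.
Try cache = False:
  (cache OR door OR NOT fog) forces fog = False.
  (cache OR fog OR NOT hot) forces hot = False.
  clause (fog OR hot) is falsified — backtrack.
So cache = True.
Try hot = False:
  (hot OR idle) forces idle = True.
  (fog OR hot) forces fog = True.
  (NOT fog OR NOT wind) forces wind = False.
  clause (NOT fog OR NOT gpu OR wind) is falsified — backtrack.
So hot = True.
  then (NOT hot OR wind) forces wind = True.
  then (NOT fog OR NOT wind) forces fog = False.
Set idle = True.
All clauses satisfied.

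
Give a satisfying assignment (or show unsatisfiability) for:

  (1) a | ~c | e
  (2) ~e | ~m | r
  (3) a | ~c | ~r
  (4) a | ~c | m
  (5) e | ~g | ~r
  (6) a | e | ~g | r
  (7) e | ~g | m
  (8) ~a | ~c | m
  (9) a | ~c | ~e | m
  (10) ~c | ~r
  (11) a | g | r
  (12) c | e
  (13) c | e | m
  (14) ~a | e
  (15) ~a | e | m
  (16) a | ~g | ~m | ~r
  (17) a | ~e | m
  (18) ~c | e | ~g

Set a = False.
Try m = False:
  (a | ~c | m) forces c = False.
  (c | e) forces e = True.
  clause (a | ~e | m) is falsified — backtrack.
So m = True.
Set r = True.
  then (a | ~c | ~r) forces c = False.
  then (c | e) forces e = True.
  then (a | ~g | ~m | ~r) forces g = False.
All clauses satisfied.

a=F, m=T, r=T, e=T, c=F, g=F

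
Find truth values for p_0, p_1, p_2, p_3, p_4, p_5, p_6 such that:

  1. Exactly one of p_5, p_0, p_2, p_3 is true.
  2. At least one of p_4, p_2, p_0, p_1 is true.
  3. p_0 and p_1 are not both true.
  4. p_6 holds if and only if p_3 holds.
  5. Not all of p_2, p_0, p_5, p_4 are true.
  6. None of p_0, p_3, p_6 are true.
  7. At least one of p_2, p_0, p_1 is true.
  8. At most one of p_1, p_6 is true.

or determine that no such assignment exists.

p_0 = False, p_1 = True, p_2 = False, p_3 = False, p_4 = False, p_5 = True, p_6 = False

  (1) {p_5, p_0, p_2, p_3}: 1 true — exactly one ✓
  (2) {p_4, p_2, p_0, p_1}: 1 true — at least one ✓
  (3) p_0=F, p_1=T — not both ✓
  (4) p_6=F, p_3=F — same ✓
  (5) {p_2, p_0, p_5, p_4}: 1/4 true — not all ✓
  (6) {p_0, p_3, p_6}: 0 true — none ✓
  (7) {p_2, p_0, p_1}: 1 true — at least one ✓
  (8) {p_1, p_6}: 1 true — at most one ✓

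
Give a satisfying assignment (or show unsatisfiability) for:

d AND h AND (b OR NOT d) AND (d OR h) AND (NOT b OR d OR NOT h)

Unit clause (d) forces d = True.
Unit clause (h) forces h = True.
In (b OR NOT d) only b is left, so b = True.
All clauses satisfied.

d = True, b = True, h = True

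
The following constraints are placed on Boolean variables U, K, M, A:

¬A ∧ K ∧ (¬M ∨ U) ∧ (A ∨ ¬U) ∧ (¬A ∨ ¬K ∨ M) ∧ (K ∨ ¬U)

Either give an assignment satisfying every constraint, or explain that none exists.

U = False, K = True, M = False, A = False

Unit clause (¬A) forces A = False.
Unit clause (K) forces K = True.
In (A ∨ ¬U) only ¬U is left, so U = False.
In (¬M ∨ U) only ¬M is left, so M = False.
Check each clause:
  (¬A): ¬A holds.
  (K): K holds.
  (¬M ∨ U): ¬M holds.
  (A ∨ ¬U): ¬U holds.
  (¬A ∨ ¬K ∨ M): ¬A holds.
  (K ∨ ¬U): K holds.
All clauses satisfied.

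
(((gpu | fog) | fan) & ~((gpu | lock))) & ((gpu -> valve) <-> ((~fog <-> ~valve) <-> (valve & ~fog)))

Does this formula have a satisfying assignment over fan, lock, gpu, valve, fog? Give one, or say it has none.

fan = False; lock = False; gpu = False; valve = False; fog = True

  ((gpu | fog) | fan) & ~((gpu | lock)) = True
    (gpu | fog) | fan = True
      gpu | fog = True
    ~((gpu | lock)) = True
      gpu | lock = False
  (gpu -> valve) <-> ((~fog <-> ~valve) <-> (valve & ~fog)) = True
    gpu -> valve = True
    (~fog <-> ~valve) <-> (valve & ~fog) = True
      ~fog <-> ~valve = False
        ~fog = False
        ~valve = True
      valve & ~fog = False
        ~fog = False
Both conjuncts True, so the formula holds.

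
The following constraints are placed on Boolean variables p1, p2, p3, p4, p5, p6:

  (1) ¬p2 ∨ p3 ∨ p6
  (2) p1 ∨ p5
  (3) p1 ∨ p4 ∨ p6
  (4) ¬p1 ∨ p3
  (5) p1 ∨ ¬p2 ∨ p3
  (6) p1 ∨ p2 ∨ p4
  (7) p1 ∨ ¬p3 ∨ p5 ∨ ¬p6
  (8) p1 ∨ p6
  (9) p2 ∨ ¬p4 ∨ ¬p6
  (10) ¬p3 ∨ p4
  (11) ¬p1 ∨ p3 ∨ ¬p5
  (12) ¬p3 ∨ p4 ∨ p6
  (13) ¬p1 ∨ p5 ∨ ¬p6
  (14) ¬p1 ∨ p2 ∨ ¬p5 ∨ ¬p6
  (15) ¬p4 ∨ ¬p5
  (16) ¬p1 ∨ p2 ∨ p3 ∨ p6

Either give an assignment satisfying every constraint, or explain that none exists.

p1=T; p2=T; p3=T; p4=T; p5=F; p6=F

Set p1 = True.
  then (¬p1 ∨ p3) forces p3 = True.
  then (¬p3 ∨ p4) forces p4 = True.
  then (¬p4 ∨ ¬p5) forces p5 = False.
  then (¬p1 ∨ p5 ∨ ¬p6) forces p6 = False.
Set p2 = True.
All clauses satisfied.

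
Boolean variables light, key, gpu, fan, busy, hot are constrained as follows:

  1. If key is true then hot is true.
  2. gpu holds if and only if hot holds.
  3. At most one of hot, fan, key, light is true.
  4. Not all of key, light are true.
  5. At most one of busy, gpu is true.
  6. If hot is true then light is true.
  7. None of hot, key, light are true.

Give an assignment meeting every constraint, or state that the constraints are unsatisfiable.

light: False; key: False; gpu: False; fan: True; busy: False; hot: False

  (1) key=F ⇒ hot: vacuous ✓
  (2) gpu=F, hot=F — same ✓
  (3) {hot, fan, key, light}: 1 true — at most one ✓
  (4) {key, light}: 0/2 true — not all ✓
  (5) {busy, gpu}: 0 true — at most one ✓
  (6) hot=F ⇒ light: vacuous ✓
  (7) {hot, key, light}: 0 true — none ✓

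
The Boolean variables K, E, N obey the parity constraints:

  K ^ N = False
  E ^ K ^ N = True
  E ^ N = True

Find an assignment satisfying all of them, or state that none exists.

K: False, E: True, N: False

K ^ N = F ^ F = False ✓
E ^ K ^ N = T ^ F ^ F = True ✓
E ^ N = T ^ F = True ✓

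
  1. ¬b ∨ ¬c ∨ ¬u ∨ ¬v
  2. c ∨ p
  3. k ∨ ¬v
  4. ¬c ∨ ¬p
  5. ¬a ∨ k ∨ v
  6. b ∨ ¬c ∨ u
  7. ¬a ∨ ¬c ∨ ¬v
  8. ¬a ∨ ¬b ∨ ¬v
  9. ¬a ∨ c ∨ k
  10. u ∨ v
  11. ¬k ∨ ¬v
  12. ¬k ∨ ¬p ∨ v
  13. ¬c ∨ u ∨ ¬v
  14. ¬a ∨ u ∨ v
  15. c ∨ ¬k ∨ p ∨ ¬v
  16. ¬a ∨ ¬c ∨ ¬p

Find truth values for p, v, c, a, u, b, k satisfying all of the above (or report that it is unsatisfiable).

p = False, v = False, c = True, a = True, u = True, b = True, k = True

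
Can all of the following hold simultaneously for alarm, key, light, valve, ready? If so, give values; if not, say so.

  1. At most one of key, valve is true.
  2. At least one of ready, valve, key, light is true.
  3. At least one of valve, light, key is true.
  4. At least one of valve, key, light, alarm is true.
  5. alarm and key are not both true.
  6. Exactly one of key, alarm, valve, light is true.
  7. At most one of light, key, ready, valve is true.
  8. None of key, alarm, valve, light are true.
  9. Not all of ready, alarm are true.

UNSATISFIABLE

Case light = True:
  Constraint (8) is violated (light=T) — contradiction.
Case light = False:
  (8) forces key = False.
  (3) with light=F, key=F forces valve = True.
  Constraint (8) is violated (valve=T) — contradiction.
Both cases fail — unsatisfiable.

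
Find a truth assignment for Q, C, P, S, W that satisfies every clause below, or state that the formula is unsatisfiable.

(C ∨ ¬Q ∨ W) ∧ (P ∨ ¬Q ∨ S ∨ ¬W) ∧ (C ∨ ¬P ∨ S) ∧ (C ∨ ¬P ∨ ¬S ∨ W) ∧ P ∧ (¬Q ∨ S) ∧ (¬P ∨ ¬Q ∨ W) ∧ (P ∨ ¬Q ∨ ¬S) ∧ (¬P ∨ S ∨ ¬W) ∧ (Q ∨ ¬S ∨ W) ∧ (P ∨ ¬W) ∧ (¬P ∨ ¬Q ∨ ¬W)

Unit clause (P) forces P = True.
Try Q = True:
  (¬Q ∨ S) forces S = True.
  (¬P ∨ ¬Q ∨ W) forces W = True.
  clause (¬P ∨ ¬Q ∨ ¬W) is falsified — backtrack.
So Q = False.
Set C = True.
Set S = False.
  then (¬P ∨ S ∨ ¬W) forces W = False.
All clauses satisfied.

Q = False, C = True, P = True, S = False, W = False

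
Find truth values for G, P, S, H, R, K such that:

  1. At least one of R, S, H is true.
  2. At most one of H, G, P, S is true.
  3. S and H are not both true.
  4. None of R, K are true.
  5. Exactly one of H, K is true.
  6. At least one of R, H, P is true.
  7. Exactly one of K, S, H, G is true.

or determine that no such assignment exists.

G=F, P=F, S=F, H=T, R=F, K=F

  (1) {R, S, H}: 1 true — at least one ✓
  (2) {H, G, P, S}: 1 true — at most one ✓
  (3) S=F, H=T — not both ✓
  (4) {R, K}: 0 true — none ✓
  (5) {H, K}: 1 true — exactly one ✓
  (6) {R, H, P}: 1 true — at least one ✓
  (7) {K, S, H, G}: 1 true — exactly one ✓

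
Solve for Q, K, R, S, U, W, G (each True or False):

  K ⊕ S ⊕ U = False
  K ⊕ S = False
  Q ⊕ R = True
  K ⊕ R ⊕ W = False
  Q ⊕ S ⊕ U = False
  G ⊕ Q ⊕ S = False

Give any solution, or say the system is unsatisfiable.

Q: True, K: True, R: False, S: True, U: False, W: True, G: False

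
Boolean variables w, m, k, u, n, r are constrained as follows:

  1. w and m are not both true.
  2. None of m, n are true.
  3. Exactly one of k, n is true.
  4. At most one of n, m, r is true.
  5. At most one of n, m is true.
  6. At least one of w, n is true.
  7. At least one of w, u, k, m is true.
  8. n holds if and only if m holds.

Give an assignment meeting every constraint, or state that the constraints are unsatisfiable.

w = True; m = False; k = True; u = False; n = False; r = False

  (1) w=T, m=F — not both ✓
  (2) {m, n}: 0 true — none ✓
  (3) {k, n}: 1 true — exactly one ✓
  (4) {n, m, r}: 0 true — at most one ✓
  (5) {n, m}: 0 true — at most one ✓
  (6) {w, n}: 1 true — at least one ✓
  (7) {w, u, k, m}: 2 true — at least one ✓
  (8) n=F, m=F — same ✓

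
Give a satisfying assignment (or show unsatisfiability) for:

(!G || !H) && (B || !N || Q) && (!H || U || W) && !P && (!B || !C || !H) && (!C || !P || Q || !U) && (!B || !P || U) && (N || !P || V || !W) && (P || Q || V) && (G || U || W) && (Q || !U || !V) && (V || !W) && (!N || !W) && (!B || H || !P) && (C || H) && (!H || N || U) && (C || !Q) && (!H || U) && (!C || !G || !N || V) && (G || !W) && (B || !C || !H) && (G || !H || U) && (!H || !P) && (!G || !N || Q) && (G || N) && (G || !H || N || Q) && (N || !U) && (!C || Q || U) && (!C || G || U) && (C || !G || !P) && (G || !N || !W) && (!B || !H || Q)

V: True, H: False, N: True, U: True, W: False, C: True, B: True, P: False, G: True, Q: True

Unit clause (!P) forces P = False.
Set V = True.
Set H = False.
  then (C || H) forces C = True.
Set N = True.
  then (!N || !W) forces W = False.
Set U = True.
  then (Q || !U || !V) forces Q = True.
Set B = True.
Set G = True.
All clauses satisfied.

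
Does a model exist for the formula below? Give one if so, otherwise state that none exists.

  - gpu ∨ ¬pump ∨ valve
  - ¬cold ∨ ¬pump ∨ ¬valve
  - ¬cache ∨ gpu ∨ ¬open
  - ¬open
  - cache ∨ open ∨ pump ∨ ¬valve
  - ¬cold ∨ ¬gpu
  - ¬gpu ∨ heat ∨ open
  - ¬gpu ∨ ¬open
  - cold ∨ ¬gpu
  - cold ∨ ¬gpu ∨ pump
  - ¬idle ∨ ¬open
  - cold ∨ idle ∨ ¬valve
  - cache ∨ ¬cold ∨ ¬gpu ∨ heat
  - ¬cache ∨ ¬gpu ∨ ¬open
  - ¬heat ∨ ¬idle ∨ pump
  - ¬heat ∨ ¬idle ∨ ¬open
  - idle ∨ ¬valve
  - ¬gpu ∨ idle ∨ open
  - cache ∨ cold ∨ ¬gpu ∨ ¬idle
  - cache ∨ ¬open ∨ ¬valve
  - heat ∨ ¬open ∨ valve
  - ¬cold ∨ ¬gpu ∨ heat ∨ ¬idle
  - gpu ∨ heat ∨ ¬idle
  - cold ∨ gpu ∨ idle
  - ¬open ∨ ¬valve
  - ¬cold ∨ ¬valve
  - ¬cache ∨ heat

pump: True; idle: True; cache: True; open: False; cold: False; valve: True; gpu: False; heat: True

Unit clause (¬open) forces open = False.
Set pump = True.
Try idle = False:
  (idle ∨ ¬valve) forces valve = False.
  (gpu ∨ ¬pump ∨ valve) forces gpu = True.
  clause (¬gpu ∨ idle ∨ open) is falsified — backtrack.
So idle = True.
Set cache = True.
  then (¬cache ∨ heat) forces heat = True.
Set cold = False.
  then (cold ∨ ¬gpu) forces gpu = False.
  then (gpu ∨ ¬pump ∨ valve) forces valve = True.
All clauses satisfied.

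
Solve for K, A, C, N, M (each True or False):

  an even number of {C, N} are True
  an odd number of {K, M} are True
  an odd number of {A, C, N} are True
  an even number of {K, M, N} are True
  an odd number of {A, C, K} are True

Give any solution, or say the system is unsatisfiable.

K: True; A: True; C: True; N: True; M: False

{C, N}: 2 true → even ✓
{K, M}: 1 true → odd ✓
{A, C, N}: 3 true → odd ✓
{K, M, N}: 2 true → even ✓
{A, C, K}: 3 true → odd ✓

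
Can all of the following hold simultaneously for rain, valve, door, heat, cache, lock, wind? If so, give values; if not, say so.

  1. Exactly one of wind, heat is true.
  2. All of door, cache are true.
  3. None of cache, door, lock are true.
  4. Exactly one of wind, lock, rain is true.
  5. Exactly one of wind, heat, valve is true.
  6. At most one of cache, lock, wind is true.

Case door = True:
  Constraint (3) is violated (door=T) — contradiction.
Case door = False:
  Constraint (2) is violated (door=F) — contradiction.
Both cases fail — unsatisfiable.

UNSATISFIABLE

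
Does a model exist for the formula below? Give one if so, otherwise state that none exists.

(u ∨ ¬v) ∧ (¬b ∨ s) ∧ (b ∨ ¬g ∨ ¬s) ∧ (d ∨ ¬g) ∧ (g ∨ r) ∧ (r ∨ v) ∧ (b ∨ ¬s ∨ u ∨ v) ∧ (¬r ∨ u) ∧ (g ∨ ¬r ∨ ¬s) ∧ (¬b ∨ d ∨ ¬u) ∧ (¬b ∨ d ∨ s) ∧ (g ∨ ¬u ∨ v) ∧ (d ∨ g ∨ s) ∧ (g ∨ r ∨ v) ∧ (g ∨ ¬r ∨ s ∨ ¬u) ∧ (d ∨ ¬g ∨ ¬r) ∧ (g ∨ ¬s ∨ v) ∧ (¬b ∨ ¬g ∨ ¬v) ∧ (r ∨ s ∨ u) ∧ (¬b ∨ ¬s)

Try s = True:
  (¬b ∨ ¬s) forces b = False.
  (b ∨ ¬g ∨ ¬s) forces g = False.
  (g ∨ r) forces r = True.
  clause (g ∨ ¬r ∨ ¬s) is falsified — backtrack.
So s = False.
  then (¬b ∨ s) forces b = False.
Set r = False.
  then (g ∨ r) forces g = True.
  then (r ∨ v) forces v = True.
  then (r ∨ s ∨ u) forces u = True.
  then (d ∨ ¬g) forces d = True.
All clauses satisfied.

s: False, r: False, u: True, b: False, d: True, g: True, v: True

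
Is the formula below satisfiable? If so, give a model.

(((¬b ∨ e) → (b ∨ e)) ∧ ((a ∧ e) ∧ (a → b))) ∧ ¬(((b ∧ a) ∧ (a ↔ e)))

The formula is unsatisfiable.

Case e = True: the formula simplifies to (a ∧ (a → b)) ∧ ¬(((b ∧ a) ∧ a)).
  a = True: simplifies to b ∧ ¬b.
    b = True: the conjunct ¬b is False.
    b = False: the conjunct b is False.
  a = False: the conjunct a is False.
Case e = False: the conjunct e is False.
Both cases fail — unsatisfiable.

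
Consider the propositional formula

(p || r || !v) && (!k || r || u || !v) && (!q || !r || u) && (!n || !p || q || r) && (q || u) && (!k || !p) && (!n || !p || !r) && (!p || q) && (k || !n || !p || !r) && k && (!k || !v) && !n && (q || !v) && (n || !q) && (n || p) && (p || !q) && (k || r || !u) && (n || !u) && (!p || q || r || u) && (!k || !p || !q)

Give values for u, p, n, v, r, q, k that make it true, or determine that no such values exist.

UNSATISFIABLE

Case n = True:
  Clause (!n) is falsified — contradiction.
Case n = False:
  (k) forces k = True.
  (!k || !p) forces p = False.
  Clause (n || p) is falsified — contradiction.
Both cases fail, so the formula is unsatisfiable.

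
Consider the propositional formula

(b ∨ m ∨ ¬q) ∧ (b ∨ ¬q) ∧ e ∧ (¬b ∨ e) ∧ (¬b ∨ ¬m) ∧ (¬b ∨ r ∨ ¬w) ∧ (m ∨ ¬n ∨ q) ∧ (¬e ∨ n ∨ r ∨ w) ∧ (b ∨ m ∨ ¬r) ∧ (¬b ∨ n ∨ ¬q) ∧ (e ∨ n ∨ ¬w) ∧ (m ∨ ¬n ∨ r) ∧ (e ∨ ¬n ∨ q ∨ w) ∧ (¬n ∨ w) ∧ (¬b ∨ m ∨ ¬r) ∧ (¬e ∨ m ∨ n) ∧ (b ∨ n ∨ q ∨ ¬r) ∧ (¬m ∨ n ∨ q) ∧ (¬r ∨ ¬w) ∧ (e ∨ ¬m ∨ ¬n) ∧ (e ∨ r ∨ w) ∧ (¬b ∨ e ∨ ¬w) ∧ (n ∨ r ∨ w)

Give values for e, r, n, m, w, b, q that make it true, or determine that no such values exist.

Unit clause (e) forces e = True.
Set r = False.
Try n = False:
  (¬e ∨ n ∨ r ∨ w) forces w = True.
  (¬b ∨ r ∨ ¬w) forces b = False.
  (b ∨ ¬q) forces q = False.
  (¬e ∨ m ∨ n) forces m = True.
  clause (¬m ∨ n ∨ q) is falsified — backtrack.
So n = True.
  then (m ∨ ¬n ∨ r) forces m = True.
  then (¬n ∨ w) forces w = True.
  then (¬b ∨ ¬m) forces b = False.
  then (b ∨ ¬q) forces q = False.
All clauses satisfied.

e=T; r=F; n=T; m=T; w=T; b=F; q=F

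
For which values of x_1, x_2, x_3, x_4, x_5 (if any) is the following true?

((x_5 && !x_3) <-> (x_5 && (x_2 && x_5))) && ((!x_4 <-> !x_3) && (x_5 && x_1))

x_1 = True, x_2 = False, x_3 = True, x_4 = True, x_5 = True

  (x_5 && !x_3) <-> (x_5 && (x_2 && x_5)) = True
    x_5 && !x_3 = False
      !x_3 = False
    x_5 && (x_2 && x_5) = False
      x_2 && x_5 = False
  (!x_4 <-> !x_3) && (x_5 && x_1) = True
    !x_4 <-> !x_3 = True
      !x_4 = False
      !x_3 = False
    x_5 && x_1 = True
Both conjuncts True, so the formula holds.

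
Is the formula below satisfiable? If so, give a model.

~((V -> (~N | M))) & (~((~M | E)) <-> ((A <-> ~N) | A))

Case M = True: the conjunct ~((V -> (~N | M))) becomes ~((V -> True)) = False.
Case M = False: the formula simplifies to ~((V -> ~N)) & ~(((A <-> ~N) | A)).
  A = True: the conjunct ~(((A <-> ~N) | A)) becomes ~((~N | True)) = False.
  A = False: simplifies to ~((V -> ~N)) & ~N.
    N = True: the conjunct ~N is False.
    N = False: the conjunct ~((V -> ~N)) becomes ~((V -> True)) = False.
Both cases fail — unsatisfiable.

Unsatisfiable — no assignment works.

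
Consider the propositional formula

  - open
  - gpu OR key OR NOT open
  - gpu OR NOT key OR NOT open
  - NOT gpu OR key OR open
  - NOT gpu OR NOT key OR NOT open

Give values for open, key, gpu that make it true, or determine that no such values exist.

Unit clause (open) forces open = True.
Try key = True:
  (gpu OR NOT key OR NOT open) forces gpu = True.
  clause (NOT gpu OR NOT key OR NOT open) is falsified — backtrack.
So key = False.
  then (gpu OR key OR NOT open) forces gpu = True.
Check each clause:
  (open): open holds.
  (gpu OR key OR NOT open): gpu holds.
  (gpu OR NOT key OR NOT open): gpu holds.
  (NOT gpu OR key OR open): open holds.
  (NOT gpu OR NOT key OR NOT open): NOT key holds.
All clauses satisfied.

open=T, key=F, gpu=T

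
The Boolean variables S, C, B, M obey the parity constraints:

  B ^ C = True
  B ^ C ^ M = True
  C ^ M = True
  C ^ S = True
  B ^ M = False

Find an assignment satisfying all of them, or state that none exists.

S = False, C = True, B = False, M = False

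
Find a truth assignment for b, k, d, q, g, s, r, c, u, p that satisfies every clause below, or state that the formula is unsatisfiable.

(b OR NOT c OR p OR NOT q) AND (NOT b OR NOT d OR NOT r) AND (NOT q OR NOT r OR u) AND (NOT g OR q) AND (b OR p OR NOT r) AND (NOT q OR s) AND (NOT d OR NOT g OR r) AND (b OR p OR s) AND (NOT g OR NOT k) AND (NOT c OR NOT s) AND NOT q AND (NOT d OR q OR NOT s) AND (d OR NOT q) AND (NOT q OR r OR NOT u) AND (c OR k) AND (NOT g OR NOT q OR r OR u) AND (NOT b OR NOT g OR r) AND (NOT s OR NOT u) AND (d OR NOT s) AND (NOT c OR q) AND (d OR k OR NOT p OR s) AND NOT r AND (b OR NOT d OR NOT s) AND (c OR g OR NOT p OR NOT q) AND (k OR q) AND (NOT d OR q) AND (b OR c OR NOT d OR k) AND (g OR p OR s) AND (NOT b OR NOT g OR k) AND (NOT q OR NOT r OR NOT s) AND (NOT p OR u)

Unit clause (NOT q) forces q = False.
In (NOT c OR q) only NOT c is left, so c = False.
Unit clause (NOT r) forces r = False.
In (k OR q) only k is left, so k = True.
In (NOT d OR q) only NOT d is left, so d = False.
In (NOT g OR q) only NOT g is left, so g = False.
In (d OR NOT s) only NOT s is left, so s = False.
In (g OR p OR s) only p is left, so p = True.
In (NOT p OR u) only u is left, so u = True.
Set b = False.
All clauses satisfied.

b = False, k = True, d = False, q = False, g = False, s = False, r = False, c = False, u = True, p = True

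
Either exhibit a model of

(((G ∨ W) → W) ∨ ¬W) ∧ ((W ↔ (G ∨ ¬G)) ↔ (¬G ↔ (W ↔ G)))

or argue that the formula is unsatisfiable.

The conjunct (W ↔ (G ∨ ¬G)) ↔ (¬G ↔ (W ↔ G)) is unsatisfiable on its own:
  W=F, G=F: evaluates to False.
  W=F, G=T: evaluates to False.
  W=T, G=F: evaluates to False.
  W=T, G=T: evaluates to False.
So the whole conjunction is unsatisfiable.

UNSATISFIABLE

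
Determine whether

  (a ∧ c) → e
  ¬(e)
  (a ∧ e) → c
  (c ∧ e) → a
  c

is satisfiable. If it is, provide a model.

a: False, c: True, e: False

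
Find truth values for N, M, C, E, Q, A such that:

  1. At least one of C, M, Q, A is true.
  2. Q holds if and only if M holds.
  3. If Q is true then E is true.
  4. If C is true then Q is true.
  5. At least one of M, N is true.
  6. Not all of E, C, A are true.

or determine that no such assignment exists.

N = True; M = False; C = False; E = False; Q = False; A = True

  (1) {C, M, Q, A}: 1 true — at least one ✓
  (2) Q=F, M=F — same ✓
  (3) Q=F ⇒ E: vacuous ✓
  (4) C=F ⇒ Q: vacuous ✓
  (5) {M, N}: 1 true — at least one ✓
  (6) {E, C, A}: 1/3 true — not all ✓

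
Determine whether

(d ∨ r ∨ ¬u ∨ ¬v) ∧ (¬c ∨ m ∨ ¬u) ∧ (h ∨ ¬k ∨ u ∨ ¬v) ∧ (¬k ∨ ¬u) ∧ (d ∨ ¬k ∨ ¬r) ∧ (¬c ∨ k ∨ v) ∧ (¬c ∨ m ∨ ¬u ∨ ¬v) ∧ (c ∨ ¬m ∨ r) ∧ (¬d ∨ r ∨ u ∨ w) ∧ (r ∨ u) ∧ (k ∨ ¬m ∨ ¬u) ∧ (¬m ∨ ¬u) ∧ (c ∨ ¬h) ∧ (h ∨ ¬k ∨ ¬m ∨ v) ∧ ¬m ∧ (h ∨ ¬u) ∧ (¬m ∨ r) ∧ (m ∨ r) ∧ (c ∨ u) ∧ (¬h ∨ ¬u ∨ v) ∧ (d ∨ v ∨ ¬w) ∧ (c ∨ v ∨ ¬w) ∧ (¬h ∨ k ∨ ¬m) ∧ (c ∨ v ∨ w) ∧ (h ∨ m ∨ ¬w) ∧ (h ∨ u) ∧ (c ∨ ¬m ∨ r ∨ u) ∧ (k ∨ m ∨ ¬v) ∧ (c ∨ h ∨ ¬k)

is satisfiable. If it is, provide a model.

h: True, u: False, m: False, d: True, v: False, w: False, r: True, c: True, k: True

Unit clause (¬m) forces m = False.
In (m ∨ r) only r is left, so r = True.
Try h = False:
  (h ∨ ¬u) forces u = False.
  clause (h ∨ u) is falsified — backtrack.
So h = True.
  then (c ∨ ¬h) forces c = True.
  then (¬c ∨ m ∨ ¬u) forces u = False.
Try d = False:
  (d ∨ ¬k ∨ ¬r) forces k = False.
  (¬c ∨ k ∨ v) forces v = True.
  clause (k ∨ m ∨ ¬v) is falsified — backtrack.
So d = True.
Set v = False.
  then (¬c ∨ k ∨ v) forces k = True.
Set w = False.
All clauses satisfied.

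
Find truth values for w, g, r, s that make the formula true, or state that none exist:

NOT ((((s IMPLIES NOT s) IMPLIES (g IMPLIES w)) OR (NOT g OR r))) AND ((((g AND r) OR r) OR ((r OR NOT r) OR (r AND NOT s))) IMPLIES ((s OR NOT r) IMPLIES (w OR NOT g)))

UNSATISFIABLE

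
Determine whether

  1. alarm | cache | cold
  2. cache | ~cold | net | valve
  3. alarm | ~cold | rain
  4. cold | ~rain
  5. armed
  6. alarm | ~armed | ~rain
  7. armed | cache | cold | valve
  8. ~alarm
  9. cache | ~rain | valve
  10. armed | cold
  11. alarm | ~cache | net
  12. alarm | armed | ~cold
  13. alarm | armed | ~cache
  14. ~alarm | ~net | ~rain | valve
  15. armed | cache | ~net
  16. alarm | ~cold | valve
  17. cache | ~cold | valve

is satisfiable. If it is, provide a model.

alarm = False; armed = True; cache = True; rain = False; net = True; valve = True; cold = False

Unit clause (armed) forces armed = True.
Unit clause (~alarm) forces alarm = False.
In (alarm | ~armed | ~rain) only ~rain is left, so rain = False.
In (alarm | ~cold | rain) only ~cold is left, so cold = False.
In (alarm | cache | cold) only cache is left, so cache = True.
In (alarm | ~cache | net) only net is left, so net = True.
Set valve = True.
All clauses satisfied.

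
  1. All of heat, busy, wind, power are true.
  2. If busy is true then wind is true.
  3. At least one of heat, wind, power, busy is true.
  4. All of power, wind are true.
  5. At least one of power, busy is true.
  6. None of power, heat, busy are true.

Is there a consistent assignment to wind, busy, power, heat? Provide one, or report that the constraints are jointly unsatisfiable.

The formula is unsatisfiable.

Case busy = True:
  Constraint (6) is violated (busy=T) — contradiction.
Case busy = False:
  Constraint (1) is violated (busy=F) — contradiction.
Both cases fail — unsatisfiable.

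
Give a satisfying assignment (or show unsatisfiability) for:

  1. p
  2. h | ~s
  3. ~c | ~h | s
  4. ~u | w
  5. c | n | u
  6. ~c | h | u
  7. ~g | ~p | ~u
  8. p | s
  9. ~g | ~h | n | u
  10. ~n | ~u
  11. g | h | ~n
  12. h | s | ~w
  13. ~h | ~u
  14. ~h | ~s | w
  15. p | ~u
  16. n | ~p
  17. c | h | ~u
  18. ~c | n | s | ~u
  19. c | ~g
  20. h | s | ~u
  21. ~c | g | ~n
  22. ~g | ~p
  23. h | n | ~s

Unit clause (p) forces p = True.
In (n | ~p) only n is left, so n = True.
In (~g | ~p) only ~g is left, so g = False.
In (~n | ~u) only ~u is left, so u = False.
In (g | h | ~n) only h is left, so h = True.
In (~c | g | ~n) only ~c is left, so c = False.
Set s = True.
  then (~h | ~s | w) forces w = True.
All clauses satisfied.

g = False; c = False; s = True; p = True; w = True; h = True; n = True; u = False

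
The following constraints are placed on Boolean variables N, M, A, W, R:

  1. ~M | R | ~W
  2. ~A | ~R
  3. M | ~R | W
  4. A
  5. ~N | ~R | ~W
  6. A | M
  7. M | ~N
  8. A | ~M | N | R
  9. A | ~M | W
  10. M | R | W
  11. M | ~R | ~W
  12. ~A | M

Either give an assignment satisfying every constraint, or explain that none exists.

Unit clause (A) forces A = True.
In (~A | M) only M is left, so M = True.
In (~A | ~R) only ~R is left, so R = False.
In (~M | R | ~W) only ~W is left, so W = False.
Set N = True.
All clauses satisfied.

N=T, M=T, A=T, W=F, R=F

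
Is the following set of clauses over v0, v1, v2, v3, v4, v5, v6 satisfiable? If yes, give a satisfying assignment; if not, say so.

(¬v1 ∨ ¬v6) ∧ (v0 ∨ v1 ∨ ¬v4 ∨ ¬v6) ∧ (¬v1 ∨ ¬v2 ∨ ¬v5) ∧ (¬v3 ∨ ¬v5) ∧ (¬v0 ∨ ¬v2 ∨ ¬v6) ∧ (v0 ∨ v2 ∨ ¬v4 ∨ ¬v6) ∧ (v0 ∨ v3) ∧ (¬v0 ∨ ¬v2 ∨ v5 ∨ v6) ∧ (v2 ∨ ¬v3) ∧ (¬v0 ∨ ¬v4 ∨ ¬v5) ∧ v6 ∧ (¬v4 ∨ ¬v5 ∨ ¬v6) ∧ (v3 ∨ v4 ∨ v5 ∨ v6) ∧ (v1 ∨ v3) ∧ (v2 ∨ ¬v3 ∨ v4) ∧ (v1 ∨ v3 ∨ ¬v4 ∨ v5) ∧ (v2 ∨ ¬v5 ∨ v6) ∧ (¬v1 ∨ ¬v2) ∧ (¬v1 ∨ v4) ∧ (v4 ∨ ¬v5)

v0: False; v1: False; v2: True; v3: True; v4: False; v5: False; v6: True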